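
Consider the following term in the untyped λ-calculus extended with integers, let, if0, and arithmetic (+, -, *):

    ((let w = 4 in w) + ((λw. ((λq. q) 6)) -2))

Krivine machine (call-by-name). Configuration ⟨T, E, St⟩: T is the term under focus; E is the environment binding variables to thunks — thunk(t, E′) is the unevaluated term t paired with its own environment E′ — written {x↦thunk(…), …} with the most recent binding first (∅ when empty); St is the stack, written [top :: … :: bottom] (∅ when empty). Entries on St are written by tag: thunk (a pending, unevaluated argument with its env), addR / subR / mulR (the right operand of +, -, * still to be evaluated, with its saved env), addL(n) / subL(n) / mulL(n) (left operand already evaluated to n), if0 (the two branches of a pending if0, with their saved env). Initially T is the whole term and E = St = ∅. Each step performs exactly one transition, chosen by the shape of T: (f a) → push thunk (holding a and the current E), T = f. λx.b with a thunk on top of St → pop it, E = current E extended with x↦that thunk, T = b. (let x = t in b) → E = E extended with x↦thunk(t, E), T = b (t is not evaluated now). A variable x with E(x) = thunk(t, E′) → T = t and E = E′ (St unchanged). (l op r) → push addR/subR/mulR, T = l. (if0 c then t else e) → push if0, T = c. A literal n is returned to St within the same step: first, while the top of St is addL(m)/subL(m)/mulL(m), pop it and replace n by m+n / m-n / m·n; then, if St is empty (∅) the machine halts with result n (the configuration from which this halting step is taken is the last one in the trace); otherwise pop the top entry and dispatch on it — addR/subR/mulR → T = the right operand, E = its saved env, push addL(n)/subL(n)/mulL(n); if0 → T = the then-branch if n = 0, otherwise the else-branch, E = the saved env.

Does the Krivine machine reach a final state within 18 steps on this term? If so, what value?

Answer: 10

Execution trace:
t=0: ⟨T=((let w = 4 in w) + ((λw. ((λq. q) 6)) -2)); E=∅; St=∅⟩
t=1: ⟨T=(let w = 4 in w); E=∅; St=[addR]⟩
t=2: ⟨T=w; E={w↦thunk(4, ∅)}; St=[addR]⟩
t=3: ⟨T=4; E=∅; St=[addR]⟩
t=4: ⟨T=((λw. ((λq. q) 6)) -2); E=∅; St=[addL(4)]⟩
t=5: ⟨T=(λw. ((λq. q) 6)); E=∅; St=[thunk :: addL(4)]⟩
t=6: ⟨T=((λq. q) 6); E={w↦thunk(-2, ∅)}; St=[addL(4)]⟩
t=7: ⟨T=(λq. q); E={w↦thunk(-2, ∅)}; St=[thunk :: addL(4)]⟩
t=8: ⟨T=q; E={q↦thunk(6, {w↦thunk(-2, ∅)}), w↦thunk(-2, ∅)}; St=[addL(4)]⟩
t=9: ⟨T=6; E={w↦thunk(-2, ∅)}; St=[addL(4)]⟩
→ final value 10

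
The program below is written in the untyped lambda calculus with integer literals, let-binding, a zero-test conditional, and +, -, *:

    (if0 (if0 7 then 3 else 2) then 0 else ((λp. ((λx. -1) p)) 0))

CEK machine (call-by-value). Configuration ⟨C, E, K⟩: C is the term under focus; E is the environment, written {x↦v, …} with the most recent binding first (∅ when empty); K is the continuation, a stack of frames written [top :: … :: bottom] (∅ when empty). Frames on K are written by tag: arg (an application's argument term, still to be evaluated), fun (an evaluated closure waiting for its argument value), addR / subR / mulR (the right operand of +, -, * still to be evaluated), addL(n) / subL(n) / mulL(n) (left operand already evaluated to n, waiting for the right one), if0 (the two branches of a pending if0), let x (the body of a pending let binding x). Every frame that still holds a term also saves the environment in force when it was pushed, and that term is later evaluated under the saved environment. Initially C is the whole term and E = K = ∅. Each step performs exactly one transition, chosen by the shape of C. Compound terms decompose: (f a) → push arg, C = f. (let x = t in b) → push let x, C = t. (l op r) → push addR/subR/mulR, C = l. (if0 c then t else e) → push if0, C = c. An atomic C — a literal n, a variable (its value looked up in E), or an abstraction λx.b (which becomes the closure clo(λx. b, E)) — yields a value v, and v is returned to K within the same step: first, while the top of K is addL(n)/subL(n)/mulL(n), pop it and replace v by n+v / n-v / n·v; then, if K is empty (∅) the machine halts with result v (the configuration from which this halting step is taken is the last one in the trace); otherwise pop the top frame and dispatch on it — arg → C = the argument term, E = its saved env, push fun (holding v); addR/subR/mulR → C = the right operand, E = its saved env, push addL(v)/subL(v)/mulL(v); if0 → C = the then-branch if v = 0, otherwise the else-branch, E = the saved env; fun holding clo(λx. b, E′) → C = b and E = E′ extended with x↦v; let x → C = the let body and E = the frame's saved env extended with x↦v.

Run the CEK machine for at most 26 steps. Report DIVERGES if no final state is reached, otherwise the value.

Answer: -1

Machine steps:
step 0: [C=(if0 (if0 7 then 3 else 2) then 0 else ((λp. ((λx. -1) p)) 0)) | E=∅ | K=∅]
step 1: [C=(if0 7 then 3 else 2) | E=∅ | K=[if0]]
step 2: [C=7 | E=∅ | K=[if0 :: if0]]
step 3: [C=2 | E=∅ | K=[if0]]
step 4: [C=((λp. ((λx. -1) p)) 0) | E=∅ | K=∅]
step 5: [C=(λp. ((λx. -1) p)) | E=∅ | K=[arg]]
step 6: [C=0 | E=∅ | K=[fun]]
step 7: [C=((λx. -1) p) | E={p↦0} | K=∅]
step 8: [C=(λx. -1) | E={p↦0} | K=[arg]]
step 9: [C=p | E={p↦0} | K=[fun]]
step 10: [C=-1 | E={x↦0, p↦0} | K=∅]
→ final value -1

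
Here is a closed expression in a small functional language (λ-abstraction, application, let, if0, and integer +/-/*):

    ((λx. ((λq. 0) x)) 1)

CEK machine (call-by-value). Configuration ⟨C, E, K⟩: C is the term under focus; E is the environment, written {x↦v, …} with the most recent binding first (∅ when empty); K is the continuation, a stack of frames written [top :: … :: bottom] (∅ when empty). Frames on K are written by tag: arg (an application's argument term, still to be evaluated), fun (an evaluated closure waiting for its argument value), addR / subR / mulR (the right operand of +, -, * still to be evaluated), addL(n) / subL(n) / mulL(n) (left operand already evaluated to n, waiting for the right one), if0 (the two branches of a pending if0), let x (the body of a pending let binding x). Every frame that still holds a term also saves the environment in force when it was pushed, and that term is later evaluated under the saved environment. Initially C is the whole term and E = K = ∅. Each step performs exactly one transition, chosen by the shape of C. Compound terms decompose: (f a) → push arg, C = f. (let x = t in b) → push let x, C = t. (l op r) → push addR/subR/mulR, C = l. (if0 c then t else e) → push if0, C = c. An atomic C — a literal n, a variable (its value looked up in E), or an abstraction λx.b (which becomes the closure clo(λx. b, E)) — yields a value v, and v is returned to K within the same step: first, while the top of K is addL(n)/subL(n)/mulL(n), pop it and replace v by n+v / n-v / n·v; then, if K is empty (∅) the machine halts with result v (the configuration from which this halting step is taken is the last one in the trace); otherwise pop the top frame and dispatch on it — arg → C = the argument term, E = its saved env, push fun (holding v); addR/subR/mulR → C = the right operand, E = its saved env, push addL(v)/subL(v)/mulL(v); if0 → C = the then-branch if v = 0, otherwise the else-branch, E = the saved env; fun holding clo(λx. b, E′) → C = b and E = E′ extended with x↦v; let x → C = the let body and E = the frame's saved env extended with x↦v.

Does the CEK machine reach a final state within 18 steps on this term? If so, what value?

Answer: 0

Execution trace:
t=0: [C=((λx. ((λq. 0) x)) 1) | E=∅ | K=∅]
t=1: [C=(λx. ((λq. 0) x)) | E=∅ | K=[arg]]
t=2: [C=1 | E=∅ | K=[fun]]
t=3: [C=((λq. 0) x) | E={x↦1} | K=∅]
t=4: [C=(λq. 0) | E={x↦1} | K=[arg]]
t=5: [C=x | E={x↦1} | K=[fun]]
t=6: [C=0 | E={q↦1, x↦1} | K=∅]
→ final value 0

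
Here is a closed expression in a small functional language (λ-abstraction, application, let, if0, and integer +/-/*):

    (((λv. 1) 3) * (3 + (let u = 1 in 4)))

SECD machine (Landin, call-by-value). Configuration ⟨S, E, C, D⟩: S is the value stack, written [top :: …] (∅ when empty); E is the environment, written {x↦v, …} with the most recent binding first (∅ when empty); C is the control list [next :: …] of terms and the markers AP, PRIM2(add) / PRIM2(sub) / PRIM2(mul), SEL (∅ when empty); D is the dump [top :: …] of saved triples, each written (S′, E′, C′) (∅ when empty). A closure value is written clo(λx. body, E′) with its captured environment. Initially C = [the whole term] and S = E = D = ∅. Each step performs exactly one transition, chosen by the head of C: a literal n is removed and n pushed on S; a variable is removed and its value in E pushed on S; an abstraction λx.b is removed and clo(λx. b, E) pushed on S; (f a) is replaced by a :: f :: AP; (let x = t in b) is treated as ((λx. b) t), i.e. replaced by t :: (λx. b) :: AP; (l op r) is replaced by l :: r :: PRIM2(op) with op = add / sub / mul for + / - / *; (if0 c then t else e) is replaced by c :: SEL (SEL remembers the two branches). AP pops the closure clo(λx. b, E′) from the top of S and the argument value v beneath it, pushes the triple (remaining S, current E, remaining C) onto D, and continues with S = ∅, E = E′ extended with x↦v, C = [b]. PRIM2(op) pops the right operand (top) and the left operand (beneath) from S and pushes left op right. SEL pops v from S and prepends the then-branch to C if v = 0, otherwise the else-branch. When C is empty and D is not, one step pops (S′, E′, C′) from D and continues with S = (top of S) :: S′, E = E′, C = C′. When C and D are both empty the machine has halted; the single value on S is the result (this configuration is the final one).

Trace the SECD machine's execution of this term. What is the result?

[0] [S=∅ | E=∅ | C=[(((λv. 1) 3) * (3 + (let u = 1 in 4)))] | D=∅]
[1] [S=∅ | E=∅ | C=[((λv. 1) 3) :: (3 + (let u = 1 in 4)) :: PRIM2(mul)] | D=∅]
[2] [S=∅ | E=∅ | C=[3 :: (λv. 1) :: AP :: (3 + (let u = 1 in 4)) :: PRIM2(mul)] | D=∅]
[3] [S=[3] | E=∅ | C=[(λv. 1) :: AP :: (3 + (let u = 1 in 4)) :: PRIM2(mul)] | D=∅]
[4] [S=[clo(λv. 1, ∅) :: 3] | E=∅ | C=[AP :: (3 + (let u = 1 in 4)) :: PRIM2(mul)] | D=∅]
[5] [S=∅ | E={v↦3} | C=[1] | D=[(∅, ∅, [(3 + (let u = 1 in 4)) :: PRIM2(mul)])]]
[6] [S=[1] | E={v↦3} | C=∅ | D=[(∅, ∅, [(3 + (let u = 1 in 4)) :: PRIM2(mul)])]]
[7] [S=[1] | E=∅ | C=[(3 + (let u = 1 in 4)) :: PRIM2(mul)] | D=∅]
[8] [S=[1] | E=∅ | C=[3 :: (let u = 1 in 4) :: PRIM2(add) :: PRIM2(mul)] | D=∅]
[9] [S=[3 :: 1] | E=∅ | C=[(let u = 1 in 4) :: PRIM2(add) :: PRIM2(mul)] | D=∅]
[10] [S=[3 :: 1] | E=∅ | C=[1 :: (λu. 4) :: AP :: PRIM2(add) :: PRIM2(mul)] | D=∅]
[11] [S=[1 :: 3 :: 1] | E=∅ | C=[(λu. 4) :: AP :: PRIM2(add) :: PRIM2(mul)] | D=∅]
[12] [S=[clo(λu. 4, ∅) :: 1 :: 3 :: 1] | E=∅ | C=[AP :: PRIM2(add) :: PRIM2(mul)] | D=∅]
[13] [S=∅ | E={u↦1} | C=[4] | D=[([3 :: 1], ∅, [PRIM2(add) :: PRIM2(mul)])]]
[14] [S=[4] | E={u↦1} | C=∅ | D=[([3 :: 1], ∅, [PRIM2(add) :: PRIM2(mul)])]]
[15] [S=[4 :: 3 :: 1] | E=∅ | C=[PRIM2(add) :: PRIM2(mul)] | D=∅]
[16] [S=[7 :: 1] | E=∅ | C=[PRIM2(mul)] | D=∅]
[17] [S=[7] | E=∅ | C=∅ | D=∅]
→ final value 7

Answer: 7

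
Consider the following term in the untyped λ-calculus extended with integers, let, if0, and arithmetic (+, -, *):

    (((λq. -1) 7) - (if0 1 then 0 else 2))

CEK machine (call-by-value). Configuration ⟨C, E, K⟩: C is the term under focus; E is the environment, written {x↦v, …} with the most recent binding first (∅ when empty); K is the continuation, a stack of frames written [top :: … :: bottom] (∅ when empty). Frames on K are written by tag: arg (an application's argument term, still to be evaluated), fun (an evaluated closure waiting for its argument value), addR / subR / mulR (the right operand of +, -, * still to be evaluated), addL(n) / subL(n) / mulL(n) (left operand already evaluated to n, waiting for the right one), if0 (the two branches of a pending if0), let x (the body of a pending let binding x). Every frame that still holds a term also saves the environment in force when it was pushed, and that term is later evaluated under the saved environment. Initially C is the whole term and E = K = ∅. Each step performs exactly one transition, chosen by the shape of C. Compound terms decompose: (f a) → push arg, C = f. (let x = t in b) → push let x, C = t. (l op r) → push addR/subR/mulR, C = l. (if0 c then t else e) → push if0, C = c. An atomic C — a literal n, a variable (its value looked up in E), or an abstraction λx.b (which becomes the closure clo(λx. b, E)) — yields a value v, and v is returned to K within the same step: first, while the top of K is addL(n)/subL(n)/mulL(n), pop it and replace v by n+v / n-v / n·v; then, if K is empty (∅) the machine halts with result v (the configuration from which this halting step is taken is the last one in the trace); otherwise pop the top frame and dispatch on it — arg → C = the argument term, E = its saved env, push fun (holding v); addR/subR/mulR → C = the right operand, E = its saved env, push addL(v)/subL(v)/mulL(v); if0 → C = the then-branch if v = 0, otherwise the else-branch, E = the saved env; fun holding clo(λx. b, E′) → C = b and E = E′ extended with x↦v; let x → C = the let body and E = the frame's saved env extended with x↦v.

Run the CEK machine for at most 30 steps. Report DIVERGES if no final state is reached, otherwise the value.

[0] ⟨C=(((λq. -1) 7) - (if0 1 then 0 else 2)); E=∅; K=∅⟩
[1] ⟨C=((λq. -1) 7); E=∅; K=[subR]⟩
[2] ⟨C=(λq. -1); E=∅; K=[arg :: subR]⟩
[3] ⟨C=7; E=∅; K=[fun :: subR]⟩
[4] ⟨C=-1; E={q↦7}; K=[subR]⟩
[5] ⟨C=(if0 1 then 0 else 2); E=∅; K=[subL(-1)]⟩
[6] ⟨C=1; E=∅; K=[if0 :: subL(-1)]⟩
[7] ⟨C=2; E=∅; K=[subL(-1)]⟩
→ final value -3

Answer: -3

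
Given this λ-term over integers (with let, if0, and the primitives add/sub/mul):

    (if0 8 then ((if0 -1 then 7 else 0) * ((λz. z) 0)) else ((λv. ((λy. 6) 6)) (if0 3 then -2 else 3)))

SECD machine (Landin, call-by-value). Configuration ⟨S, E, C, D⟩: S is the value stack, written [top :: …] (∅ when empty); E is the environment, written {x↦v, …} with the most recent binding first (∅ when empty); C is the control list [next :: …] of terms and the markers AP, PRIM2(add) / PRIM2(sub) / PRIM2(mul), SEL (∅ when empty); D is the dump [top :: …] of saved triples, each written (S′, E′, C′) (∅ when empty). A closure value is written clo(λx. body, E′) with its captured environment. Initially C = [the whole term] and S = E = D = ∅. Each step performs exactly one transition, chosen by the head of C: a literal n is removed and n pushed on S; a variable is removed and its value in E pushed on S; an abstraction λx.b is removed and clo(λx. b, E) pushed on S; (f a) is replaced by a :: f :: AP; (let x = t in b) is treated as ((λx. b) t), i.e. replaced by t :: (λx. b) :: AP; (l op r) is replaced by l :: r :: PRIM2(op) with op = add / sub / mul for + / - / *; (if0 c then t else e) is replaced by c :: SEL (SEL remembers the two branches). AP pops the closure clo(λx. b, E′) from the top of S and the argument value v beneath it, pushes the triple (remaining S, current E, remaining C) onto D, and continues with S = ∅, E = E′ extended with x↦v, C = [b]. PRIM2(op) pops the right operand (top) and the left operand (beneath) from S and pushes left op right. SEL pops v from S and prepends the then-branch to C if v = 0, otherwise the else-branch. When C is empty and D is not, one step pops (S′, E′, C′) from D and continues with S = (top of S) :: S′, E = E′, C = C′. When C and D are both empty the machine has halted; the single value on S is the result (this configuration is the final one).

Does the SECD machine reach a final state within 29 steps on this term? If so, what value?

Answer: 6

Derivation:
[0] ⟨S=∅; E=∅; C=[(if0 8 then ((if0 -1 then 7 else 0) * ((λz. z) 0)) else ((λv. ((λy. 6) 6)) (if0 3 then -2 else 3)))]; D=∅⟩
[1] ⟨S=∅; E=∅; C=[8 :: SEL]; D=∅⟩
[2] ⟨S=[8]; E=∅; C=[SEL]; D=∅⟩
[3] ⟨S=∅; E=∅; C=[((λv. ((λy. 6) 6)) (if0 3 then -2 else 3))]; D=∅⟩
[4] ⟨S=∅; E=∅; C=[(if0 3 then -2 else 3) :: (λv. ((λy. 6) 6)) :: AP]; D=∅⟩
[5] ⟨S=∅; E=∅; C=[3 :: SEL :: (λv. ((λy. 6) 6)) :: AP]; D=∅⟩
[6] ⟨S=[3]; E=∅; C=[SEL :: (λv. ((λy. 6) 6)) :: AP]; D=∅⟩
[7] ⟨S=∅; E=∅; C=[3 :: (λv. ((λy. 6) 6)) :: AP]; D=∅⟩
[8] ⟨S=[3]; E=∅; C=[(λv. ((λy. 6) 6)) :: AP]; D=∅⟩
[9] ⟨S=[clo(λv. ((λy. 6) 6), ∅) :: 3]; E=∅; C=[AP]; D=∅⟩
[10] ⟨S=∅; E={v↦3}; C=[((λy. 6) 6)]; D=[(∅, ∅, ∅)]⟩
[11] ⟨S=∅; E={v↦3}; C=[6 :: (λy. 6) :: AP]; D=[(∅, ∅, ∅)]⟩
[12] ⟨S=[6]; E={v↦3}; C=[(λy. 6) :: AP]; D=[(∅, ∅, ∅)]⟩
[13] ⟨S=[clo(λy. 6, {v↦3}) :: 6]; E={v↦3}; C=[AP]; D=[(∅, ∅, ∅)]⟩
[14] ⟨S=∅; E={y↦6, v↦3}; C=[6]; D=[(∅, {v↦3}, ∅) :: (∅, ∅, ∅)]⟩
[15] ⟨S=[6]; E={y↦6, v↦3}; C=∅; D=[(∅, {v↦3}, ∅) :: (∅, ∅, ∅)]⟩
[16] ⟨S=[6]; E={v↦3}; C=∅; D=[(∅, ∅, ∅)]⟩
[17] ⟨S=[6]; E=∅; C=∅; D=∅⟩
→ final value 6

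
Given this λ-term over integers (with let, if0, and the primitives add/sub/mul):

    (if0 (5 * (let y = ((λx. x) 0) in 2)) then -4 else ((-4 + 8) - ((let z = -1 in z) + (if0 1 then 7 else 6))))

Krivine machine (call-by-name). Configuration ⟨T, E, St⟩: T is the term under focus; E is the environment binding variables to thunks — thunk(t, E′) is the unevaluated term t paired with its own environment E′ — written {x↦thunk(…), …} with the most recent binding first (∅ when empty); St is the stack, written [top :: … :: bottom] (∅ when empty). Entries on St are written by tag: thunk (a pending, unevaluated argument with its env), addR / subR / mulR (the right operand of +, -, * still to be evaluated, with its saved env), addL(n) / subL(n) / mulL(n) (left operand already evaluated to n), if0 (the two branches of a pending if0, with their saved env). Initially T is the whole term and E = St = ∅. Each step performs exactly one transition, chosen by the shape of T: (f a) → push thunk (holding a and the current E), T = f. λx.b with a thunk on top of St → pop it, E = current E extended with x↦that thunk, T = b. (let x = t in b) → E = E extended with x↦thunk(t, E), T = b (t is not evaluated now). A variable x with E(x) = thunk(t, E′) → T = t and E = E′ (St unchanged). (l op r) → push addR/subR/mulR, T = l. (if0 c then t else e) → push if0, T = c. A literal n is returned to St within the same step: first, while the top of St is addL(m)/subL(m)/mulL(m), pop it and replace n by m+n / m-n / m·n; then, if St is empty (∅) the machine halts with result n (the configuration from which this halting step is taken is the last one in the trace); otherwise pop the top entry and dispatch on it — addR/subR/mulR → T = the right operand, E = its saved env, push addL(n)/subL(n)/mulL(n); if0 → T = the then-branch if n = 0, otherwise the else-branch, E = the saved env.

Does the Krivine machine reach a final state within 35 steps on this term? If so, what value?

Answer: -1

Execution trace:
[0] ⟨T=(if0 (5 * (let y = ((λx. x) 0) in 2)) then -4 else ((-4 + 8) - ((let z = -1 in z) + (if0 1 then 7 else 6)))); E=∅; St=∅⟩
[1] ⟨T=(5 * (let y = ((λx. x) 0) in 2)); E=∅; St=[if0]⟩
[2] ⟨T=5; E=∅; St=[mulR :: if0]⟩
[3] ⟨T=(let y = ((λx. x) 0) in 2); E=∅; St=[mulL(5) :: if0]⟩
[4] ⟨T=2; E={y↦thunk(((λx. x) 0), ∅)}; St=[mulL(5) :: if0]⟩
[5] ⟨T=((-4 + 8) - ((let z = -1 in z) + (if0 1 then 7 else 6))); E=∅; St=∅⟩
[6] ⟨T=(-4 + 8); E=∅; St=[subR]⟩
[7] ⟨T=-4; E=∅; St=[addR :: subR]⟩
[8] ⟨T=8; E=∅; St=[addL(-4) :: subR]⟩
[9] ⟨T=((let z = -1 in z) + (if0 1 then 7 else 6)); E=∅; St=[subL(4)]⟩
[10] ⟨T=(let z = -1 in z); E=∅; St=[addR :: subL(4)]⟩
[11] ⟨T=z; E={z↦thunk(-1, ∅)}; St=[addR :: subL(4)]⟩
[12] ⟨T=-1; E=∅; St=[addR :: subL(4)]⟩
[13] ⟨T=(if0 1 then 7 else 6); E=∅; St=[addL(-1) :: subL(4)]⟩
[14] ⟨T=1; E=∅; St=[if0 :: addL(-1) :: subL(4)]⟩
[15] ⟨T=6; E=∅; St=[addL(-1) :: subL(4)]⟩
→ final value -1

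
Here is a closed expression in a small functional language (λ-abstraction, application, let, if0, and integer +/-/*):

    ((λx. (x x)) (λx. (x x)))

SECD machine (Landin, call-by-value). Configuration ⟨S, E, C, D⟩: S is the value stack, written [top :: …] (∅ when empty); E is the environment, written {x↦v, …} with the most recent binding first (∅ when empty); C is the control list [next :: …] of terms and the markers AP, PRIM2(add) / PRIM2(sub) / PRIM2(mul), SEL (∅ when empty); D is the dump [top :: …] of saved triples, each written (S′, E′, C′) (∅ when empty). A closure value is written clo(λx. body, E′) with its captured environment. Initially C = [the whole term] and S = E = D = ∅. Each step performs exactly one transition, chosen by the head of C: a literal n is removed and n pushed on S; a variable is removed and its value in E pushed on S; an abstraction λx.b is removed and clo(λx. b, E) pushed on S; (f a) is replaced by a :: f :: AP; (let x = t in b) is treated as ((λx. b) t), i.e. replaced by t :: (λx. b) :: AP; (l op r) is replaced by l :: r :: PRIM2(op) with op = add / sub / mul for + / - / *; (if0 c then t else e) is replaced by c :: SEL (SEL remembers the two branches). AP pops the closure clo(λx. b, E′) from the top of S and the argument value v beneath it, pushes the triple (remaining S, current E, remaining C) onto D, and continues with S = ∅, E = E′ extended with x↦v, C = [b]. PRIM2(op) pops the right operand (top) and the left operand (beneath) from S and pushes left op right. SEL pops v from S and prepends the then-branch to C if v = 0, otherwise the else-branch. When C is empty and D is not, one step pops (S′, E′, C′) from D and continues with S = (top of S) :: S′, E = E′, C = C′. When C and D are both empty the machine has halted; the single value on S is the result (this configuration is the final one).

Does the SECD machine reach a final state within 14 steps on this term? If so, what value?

0. <S=∅, E=∅, C=[((λx. (x x)) (λx. (x x)))], D=∅>
1. <S=∅, E=∅, C=[(λx. (x x)) :: (λx. (x x)) :: AP], D=∅>
2. <S=[clo(λx. (x x), ∅)], E=∅, C=[(λx. (x x)) :: AP], D=∅>
3. <S=[clo(λx. (x x), ∅) :: clo(λx. (x x), ∅)], E=∅, C=[AP], D=∅>
4. <S=∅, E={x↦clo(λx. (x x), ∅)}, C=[(x x)], D=[(∅, ∅, ∅)]>
5. <S=∅, E={x↦clo(λx. (x x), ∅)}, C=[x :: x :: AP], D=[(∅, ∅, ∅)]>
6. <S=[clo(λx. (x x), ∅)], E={x↦clo(λx. (x x), ∅)}, C=[x :: AP], D=[(∅, ∅, ∅)]>
7. <S=[clo(λx. (x x), ∅) :: clo(λx. (x x), ∅)], E={x↦clo(λx. (x x), ∅)}, C=[AP], D=[(∅, ∅, ∅)]>
8. <S=∅, E={x↦clo(λx. (x x), ∅)}, C=[(x x)], D=[(∅, {x↦clo(λx. (x x), ∅)}, ∅) :: (∅, ∅, ∅)]>
9. <S=∅, E={x↦clo(λx. (x x), ∅)}, C=[x :: x :: AP], D=[(∅, {x↦clo(λx. (x x), ∅)}, ∅) :: (∅, ∅, ∅)]>
10. <S=[clo(λx. (x x), ∅)], E={x↦clo(λx. (x x), ∅)}, C=[x :: AP], D=[(∅, {x↦clo(λx. (x x), ∅)}, ∅) :: (∅, ∅, ∅)]>
11. <S=[clo(λx. (x x), ∅) :: clo(λx. (x x), ∅)], E={x↦clo(λx. (x x), ∅)}, C=[AP], D=[(∅, {x↦clo(λx. (x x), ∅)}, ∅) :: (∅, ∅, ∅)]>
12. <S=∅, E={x↦clo(λx. (x x), ∅)}, C=[(x x)], D=[(∅, {x↦clo(λx. (x x), ∅)}, ∅) :: (∅, {x↦clo(λx. (x x), ∅)}, ∅) :: (∅, ∅, ∅)]>
13. <S=∅, E={x↦clo(λx. (x x), ∅)}, C=[x :: x :: AP], D=[(∅, {x↦clo(λx. (x x), ∅)}, ∅) :: (∅, {x↦clo(λx. (x x), ∅)}, ∅) :: (∅, ∅, ∅)]>
14. <S=[clo(λx. (x x), ∅)], E={x↦clo(λx. (x x), ∅)}, C=[x :: AP], D=[(∅, {x↦clo(λx. (x x), ∅)}, ∅) :: (∅, {x↦clo(λx. (x x), ∅)}, ∅) :: (∅, ∅, ∅)]>
→ 14 transitions taken and the configuration is still not final: no result within 14 steps

Answer: DIVERGES (no final state within 14 steps)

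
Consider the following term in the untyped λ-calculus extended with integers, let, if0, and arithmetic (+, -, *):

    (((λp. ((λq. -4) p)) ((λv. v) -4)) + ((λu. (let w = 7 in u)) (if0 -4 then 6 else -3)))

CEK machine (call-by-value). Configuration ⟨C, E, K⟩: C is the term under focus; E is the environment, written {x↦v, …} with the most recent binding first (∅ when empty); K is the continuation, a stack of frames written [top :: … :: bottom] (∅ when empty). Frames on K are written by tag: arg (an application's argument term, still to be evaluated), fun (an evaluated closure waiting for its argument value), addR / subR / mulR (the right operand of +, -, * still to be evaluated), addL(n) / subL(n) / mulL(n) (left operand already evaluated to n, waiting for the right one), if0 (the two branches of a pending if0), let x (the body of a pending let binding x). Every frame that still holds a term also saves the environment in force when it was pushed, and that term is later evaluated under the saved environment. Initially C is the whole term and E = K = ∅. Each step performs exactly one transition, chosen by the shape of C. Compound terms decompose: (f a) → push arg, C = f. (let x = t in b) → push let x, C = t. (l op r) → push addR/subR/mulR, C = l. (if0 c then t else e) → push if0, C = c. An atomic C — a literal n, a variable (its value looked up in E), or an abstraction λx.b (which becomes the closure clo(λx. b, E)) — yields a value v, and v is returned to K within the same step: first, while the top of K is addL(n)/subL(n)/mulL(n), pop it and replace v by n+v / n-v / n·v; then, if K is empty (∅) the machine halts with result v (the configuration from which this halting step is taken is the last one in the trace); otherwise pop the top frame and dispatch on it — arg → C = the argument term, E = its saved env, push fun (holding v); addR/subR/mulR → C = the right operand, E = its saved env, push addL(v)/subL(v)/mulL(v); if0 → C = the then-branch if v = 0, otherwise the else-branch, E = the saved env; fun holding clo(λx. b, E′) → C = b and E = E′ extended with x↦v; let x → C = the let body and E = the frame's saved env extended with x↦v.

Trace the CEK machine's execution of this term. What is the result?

[0] <C=(((λp. ((λq. -4) p)) ((λv. v) -4)) + ((λu. (let w = 7 in u)) (if0 -4 then 6 else -3))), E=∅, K=∅>
[1] <C=((λp. ((λq. -4) p)) ((λv. v) -4)), E=∅, K=[addR]>
[2] <C=(λp. ((λq. -4) p)), E=∅, K=[arg :: addR]>
[3] <C=((λv. v) -4), E=∅, K=[fun :: addR]>
[4] <C=(λv. v), E=∅, K=[arg :: fun :: addR]>
[5] <C=-4, E=∅, K=[fun :: fun :: addR]>
[6] <C=v, E={v↦-4}, K=[fun :: addR]>
[7] <C=((λq. -4) p), E={p↦-4}, K=[addR]>
[8] <C=(λq. -4), E={p↦-4}, K=[arg :: addR]>
[9] <C=p, E={p↦-4}, K=[fun :: addR]>
[10] <C=-4, E={q↦-4, p↦-4}, K=[addR]>
[11] <C=((λu. (let w = 7 in u)) (if0 -4 then 6 else -3)), E=∅, K=[addL(-4)]>
[12] <C=(λu. (let w = 7 in u)), E=∅, K=[arg :: addL(-4)]>
[13] <C=(if0 -4 then 6 else -3), E=∅, K=[fun :: addL(-4)]>
[14] <C=-4, E=∅, K=[if0 :: fun :: addL(-4)]>
[15] <C=-3, E=∅, K=[fun :: addL(-4)]>
[16] <C=(let w = 7 in u), E={u↦-3}, K=[addL(-4)]>
[17] <C=7, E={u↦-3}, K=[let w :: addL(-4)]>
[18] <C=u, E={w↦7, u↦-3}, K=[addL(-4)]>
→ final value -7

Answer: -7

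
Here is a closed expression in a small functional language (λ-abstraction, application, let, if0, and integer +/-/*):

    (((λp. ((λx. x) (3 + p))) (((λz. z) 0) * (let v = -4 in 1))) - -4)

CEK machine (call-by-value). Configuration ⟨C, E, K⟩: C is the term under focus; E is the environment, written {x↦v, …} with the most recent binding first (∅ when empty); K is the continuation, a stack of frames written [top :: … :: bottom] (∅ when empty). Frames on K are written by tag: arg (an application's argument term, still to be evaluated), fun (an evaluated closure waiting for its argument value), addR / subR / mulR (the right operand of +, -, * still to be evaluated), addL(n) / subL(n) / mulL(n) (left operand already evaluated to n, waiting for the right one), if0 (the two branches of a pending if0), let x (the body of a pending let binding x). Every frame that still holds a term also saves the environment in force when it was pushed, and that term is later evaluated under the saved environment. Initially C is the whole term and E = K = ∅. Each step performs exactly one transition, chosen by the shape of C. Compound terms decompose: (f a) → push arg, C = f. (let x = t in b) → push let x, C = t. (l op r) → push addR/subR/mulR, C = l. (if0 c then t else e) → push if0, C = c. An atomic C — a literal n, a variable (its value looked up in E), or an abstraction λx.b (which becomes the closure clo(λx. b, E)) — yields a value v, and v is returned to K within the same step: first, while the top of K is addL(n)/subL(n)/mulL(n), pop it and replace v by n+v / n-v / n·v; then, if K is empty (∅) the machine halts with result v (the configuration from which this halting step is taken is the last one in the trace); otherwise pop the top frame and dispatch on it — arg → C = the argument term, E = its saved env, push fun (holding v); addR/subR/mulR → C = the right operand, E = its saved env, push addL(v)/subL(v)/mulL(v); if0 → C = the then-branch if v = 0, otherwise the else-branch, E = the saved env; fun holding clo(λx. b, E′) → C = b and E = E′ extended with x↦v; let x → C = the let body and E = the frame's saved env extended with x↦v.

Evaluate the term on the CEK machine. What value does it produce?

t=0: <C=(((λp. ((λx. x) (3 + p))) (((λz. z) 0) * (let v = -4 in 1))) - -4), E=∅, K=∅>
t=1: <C=((λp. ((λx. x) (3 + p))) (((λz. z) 0) * (let v = -4 in 1))), E=∅, K=[subR]>
t=2: <C=(λp. ((λx. x) (3 + p))), E=∅, K=[arg :: subR]>
t=3: <C=(((λz. z) 0) * (let v = -4 in 1)), E=∅, K=[fun :: subR]>
t=4: <C=((λz. z) 0), E=∅, K=[mulR :: fun :: subR]>
t=5: <C=(λz. z), E=∅, K=[arg :: mulR :: fun :: subR]>
t=6: <C=0, E=∅, K=[fun :: mulR :: fun :: subR]>
t=7: <C=z, E={z↦0}, K=[mulR :: fun :: subR]>
t=8: <C=(let v = -4 in 1), E=∅, K=[mulL(0) :: fun :: subR]>
t=9: <C=-4, E=∅, K=[let v :: mulL(0) :: fun :: subR]>
t=10: <C=1, E={v↦-4}, K=[mulL(0) :: fun :: subR]>
t=11: <C=((λx. x) (3 + p)), E={p↦0}, K=[subR]>
t=12: <C=(λx. x), E={p↦0}, K=[arg :: subR]>
t=13: <C=(3 + p), E={p↦0}, K=[fun :: subR]>
t=14: <C=3, E={p↦0}, K=[addR :: fun :: subR]>
t=15: <C=p, E={p↦0}, K=[addL(3) :: fun :: subR]>
t=16: <C=x, E={x↦3, p↦0}, K=[subR]>
t=17: <C=-4, E=∅, K=[subL(3)]>
→ final value 7

Answer: 7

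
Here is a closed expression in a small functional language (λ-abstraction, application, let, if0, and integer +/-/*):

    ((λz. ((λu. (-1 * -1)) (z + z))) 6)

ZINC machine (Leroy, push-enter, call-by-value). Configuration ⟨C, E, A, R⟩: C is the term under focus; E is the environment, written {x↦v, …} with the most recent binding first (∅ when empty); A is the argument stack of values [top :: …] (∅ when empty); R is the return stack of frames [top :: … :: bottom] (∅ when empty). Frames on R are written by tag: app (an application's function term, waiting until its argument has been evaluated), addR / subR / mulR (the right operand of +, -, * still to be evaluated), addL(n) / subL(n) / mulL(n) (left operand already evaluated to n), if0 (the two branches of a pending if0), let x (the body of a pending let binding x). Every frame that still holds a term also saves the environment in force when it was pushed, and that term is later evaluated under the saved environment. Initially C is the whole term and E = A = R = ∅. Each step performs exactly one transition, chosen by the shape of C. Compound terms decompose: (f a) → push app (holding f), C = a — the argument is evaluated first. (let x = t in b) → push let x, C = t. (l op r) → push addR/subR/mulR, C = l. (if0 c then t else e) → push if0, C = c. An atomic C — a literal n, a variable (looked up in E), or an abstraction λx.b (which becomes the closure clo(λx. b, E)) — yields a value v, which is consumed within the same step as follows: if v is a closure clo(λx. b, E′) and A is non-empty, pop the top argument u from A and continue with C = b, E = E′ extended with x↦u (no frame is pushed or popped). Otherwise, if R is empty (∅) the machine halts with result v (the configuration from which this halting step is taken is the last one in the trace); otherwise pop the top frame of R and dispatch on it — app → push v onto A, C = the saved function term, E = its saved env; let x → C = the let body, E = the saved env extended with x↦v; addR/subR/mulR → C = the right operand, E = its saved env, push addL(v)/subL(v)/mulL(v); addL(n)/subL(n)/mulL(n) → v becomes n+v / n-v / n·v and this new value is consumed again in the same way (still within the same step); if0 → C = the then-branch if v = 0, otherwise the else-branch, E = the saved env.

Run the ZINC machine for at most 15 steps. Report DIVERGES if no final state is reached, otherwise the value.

Answer: 1

Machine steps:
step 0: [C=((λz. ((λu. (-1 * -1)) (z + z))) 6) | E=∅ | A=∅ | R=∅]
step 1: [C=6 | E=∅ | A=∅ | R=[app]]
step 2: [C=(λz. ((λu. (-1 * -1)) (z + z))) | E=∅ | A=[6] | R=∅]
step 3: [C=((λu. (-1 * -1)) (z + z)) | E={z↦6} | A=∅ | R=∅]
step 4: [C=(z + z) | E={z↦6} | A=∅ | R=[app]]
step 5: [C=z | E={z↦6} | A=∅ | R=[addR :: app]]
step 6: [C=z | E={z↦6} | A=∅ | R=[addL(6) :: app]]
step 7: [C=(λu. (-1 * -1)) | E={z↦6} | A=[12] | R=∅]
step 8: [C=(-1 * -1) | E={u↦12, z↦6} | A=∅ | R=∅]
step 9: [C=-1 | E={u↦12, z↦6} | A=∅ | R=[mulR]]
step 10: [C=-1 | E={u↦12, z↦6} | A=∅ | R=[mulL(-1)]]
→ final value 1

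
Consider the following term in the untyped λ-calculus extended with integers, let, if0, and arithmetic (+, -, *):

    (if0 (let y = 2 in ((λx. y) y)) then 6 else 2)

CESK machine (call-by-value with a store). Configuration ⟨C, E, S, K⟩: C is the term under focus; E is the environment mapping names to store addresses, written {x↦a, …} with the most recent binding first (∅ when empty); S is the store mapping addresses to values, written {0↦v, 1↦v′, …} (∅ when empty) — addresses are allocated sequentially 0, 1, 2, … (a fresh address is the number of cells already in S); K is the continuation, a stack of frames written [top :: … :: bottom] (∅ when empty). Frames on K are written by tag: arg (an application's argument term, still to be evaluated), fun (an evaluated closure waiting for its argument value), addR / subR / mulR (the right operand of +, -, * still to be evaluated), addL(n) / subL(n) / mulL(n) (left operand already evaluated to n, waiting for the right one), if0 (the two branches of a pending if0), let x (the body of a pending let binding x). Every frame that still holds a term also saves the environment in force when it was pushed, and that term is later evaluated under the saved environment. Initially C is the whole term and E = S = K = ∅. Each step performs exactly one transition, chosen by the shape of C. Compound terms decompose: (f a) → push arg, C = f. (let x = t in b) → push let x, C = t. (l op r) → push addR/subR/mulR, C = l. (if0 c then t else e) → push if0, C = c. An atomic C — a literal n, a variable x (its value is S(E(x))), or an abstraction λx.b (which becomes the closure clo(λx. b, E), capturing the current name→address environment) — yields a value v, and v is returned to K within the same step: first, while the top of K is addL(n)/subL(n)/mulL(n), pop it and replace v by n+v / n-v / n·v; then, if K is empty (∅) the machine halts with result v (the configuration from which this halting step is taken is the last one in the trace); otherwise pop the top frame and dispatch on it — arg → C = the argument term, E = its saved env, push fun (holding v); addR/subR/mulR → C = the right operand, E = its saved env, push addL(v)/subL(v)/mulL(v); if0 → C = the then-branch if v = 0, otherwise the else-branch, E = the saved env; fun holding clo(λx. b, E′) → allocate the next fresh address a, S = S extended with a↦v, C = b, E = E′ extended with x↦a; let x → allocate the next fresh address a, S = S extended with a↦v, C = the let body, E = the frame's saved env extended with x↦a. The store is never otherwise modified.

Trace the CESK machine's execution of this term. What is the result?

t=0: [C=(if0 (let y = 2 in ((λx. y) y)) then 6 else 2) | E=∅ | S=∅ | K=∅]
t=1: [C=(let y = 2 in ((λx. y) y)) | E=∅ | S=∅ | K=[if0]]
t=2: [C=2 | E=∅ | S=∅ | K=[let y :: if0]]
t=3: [C=((λx. y) y) | E={y↦0} | S={0↦2} | K=[if0]]
t=4: [C=(λx. y) | E={y↦0} | S={0↦2} | K=[arg :: if0]]
t=5: [C=y | E={y↦0} | S={0↦2} | K=[fun :: if0]]
t=6: [C=y | E={x↦1, y↦0} | S={0↦2, 1↦2} | K=[if0]]
t=7: [C=2 | E=∅ | S={0↦2, 1↦2} | K=∅]
→ final value 2

Answer: 2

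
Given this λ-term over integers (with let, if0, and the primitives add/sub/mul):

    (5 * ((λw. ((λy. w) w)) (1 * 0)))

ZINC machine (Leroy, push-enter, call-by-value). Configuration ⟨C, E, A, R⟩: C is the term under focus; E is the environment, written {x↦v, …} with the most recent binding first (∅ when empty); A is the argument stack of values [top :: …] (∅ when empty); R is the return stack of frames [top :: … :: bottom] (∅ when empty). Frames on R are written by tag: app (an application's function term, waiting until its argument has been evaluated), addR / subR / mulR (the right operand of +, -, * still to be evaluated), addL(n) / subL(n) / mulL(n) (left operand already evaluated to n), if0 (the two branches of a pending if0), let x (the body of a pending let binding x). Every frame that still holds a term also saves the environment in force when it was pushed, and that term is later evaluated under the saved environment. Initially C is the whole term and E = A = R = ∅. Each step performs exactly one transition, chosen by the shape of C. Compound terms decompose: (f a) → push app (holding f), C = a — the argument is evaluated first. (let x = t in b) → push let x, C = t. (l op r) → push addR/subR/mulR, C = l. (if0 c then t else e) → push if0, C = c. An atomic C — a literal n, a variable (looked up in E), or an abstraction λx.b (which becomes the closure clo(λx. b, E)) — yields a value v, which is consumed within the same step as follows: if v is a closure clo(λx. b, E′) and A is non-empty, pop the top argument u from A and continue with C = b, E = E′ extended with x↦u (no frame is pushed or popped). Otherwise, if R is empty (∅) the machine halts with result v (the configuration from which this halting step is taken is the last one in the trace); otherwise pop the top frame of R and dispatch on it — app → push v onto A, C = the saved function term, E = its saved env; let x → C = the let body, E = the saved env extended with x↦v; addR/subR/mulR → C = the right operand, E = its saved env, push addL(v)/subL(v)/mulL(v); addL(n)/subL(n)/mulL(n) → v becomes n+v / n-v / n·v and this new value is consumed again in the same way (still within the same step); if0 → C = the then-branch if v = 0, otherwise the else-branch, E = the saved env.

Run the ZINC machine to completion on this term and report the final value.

t=0: ⟨C=(5 * ((λw. ((λy. w) w)) (1 * 0))); E=∅; A=∅; R=∅⟩
t=1: ⟨C=5; E=∅; A=∅; R=[mulR]⟩
t=2: ⟨C=((λw. ((λy. w) w)) (1 * 0)); E=∅; A=∅; R=[mulL(5)]⟩
t=3: ⟨C=(1 * 0); E=∅; A=∅; R=[app :: mulL(5)]⟩
t=4: ⟨C=1; E=∅; A=∅; R=[mulR :: app :: mulL(5)]⟩
t=5: ⟨C=0; E=∅; A=∅; R=[mulL(1) :: app :: mulL(5)]⟩
t=6: ⟨C=(λw. ((λy. w) w)); E=∅; A=[0]; R=[mulL(5)]⟩
t=7: ⟨C=((λy. w) w); E={w↦0}; A=∅; R=[mulL(5)]⟩
t=8: ⟨C=w; E={w↦0}; A=∅; R=[app :: mulL(5)]⟩
t=9: ⟨C=(λy. w); E={w↦0}; A=[0]; R=[mulL(5)]⟩
t=10: ⟨C=w; E={y↦0, w↦0}; A=∅; R=[mulL(5)]⟩
→ final value 0

Answer: 0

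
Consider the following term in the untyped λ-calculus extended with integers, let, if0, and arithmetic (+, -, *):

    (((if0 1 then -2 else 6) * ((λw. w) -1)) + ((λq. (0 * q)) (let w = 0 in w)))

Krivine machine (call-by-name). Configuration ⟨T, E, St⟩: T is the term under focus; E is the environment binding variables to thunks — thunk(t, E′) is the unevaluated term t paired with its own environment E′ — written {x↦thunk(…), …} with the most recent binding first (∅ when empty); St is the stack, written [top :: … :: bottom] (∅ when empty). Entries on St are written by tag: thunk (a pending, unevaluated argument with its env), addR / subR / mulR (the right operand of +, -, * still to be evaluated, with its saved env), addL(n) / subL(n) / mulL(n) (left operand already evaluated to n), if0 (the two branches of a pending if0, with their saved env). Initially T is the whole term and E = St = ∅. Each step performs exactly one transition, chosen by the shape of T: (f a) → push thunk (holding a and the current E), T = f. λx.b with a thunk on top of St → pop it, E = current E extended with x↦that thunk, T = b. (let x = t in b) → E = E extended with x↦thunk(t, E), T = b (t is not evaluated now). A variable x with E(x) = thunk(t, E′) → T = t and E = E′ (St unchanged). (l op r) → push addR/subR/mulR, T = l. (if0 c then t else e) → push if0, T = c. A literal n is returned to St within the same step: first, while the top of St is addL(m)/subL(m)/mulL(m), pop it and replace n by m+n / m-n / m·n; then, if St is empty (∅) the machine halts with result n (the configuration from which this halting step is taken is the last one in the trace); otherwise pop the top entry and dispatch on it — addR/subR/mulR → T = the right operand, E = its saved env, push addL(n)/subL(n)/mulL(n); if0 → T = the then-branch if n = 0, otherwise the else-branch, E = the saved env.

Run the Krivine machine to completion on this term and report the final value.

step 0: ⟨T=(((if0 1 then -2 else 6) * ((λw. w) -1)) + ((λq. (0 * q)) (let w = 0 in w))); E=∅; St=∅⟩
step 1: ⟨T=((if0 1 then -2 else 6) * ((λw. w) -1)); E=∅; St=[addR]⟩
step 2: ⟨T=(if0 1 then -2 else 6); E=∅; St=[mulR :: addR]⟩
step 3: ⟨T=1; E=∅; St=[if0 :: mulR :: addR]⟩
step 4: ⟨T=6; E=∅; St=[mulR :: addR]⟩
step 5: ⟨T=((λw. w) -1); E=∅; St=[mulL(6) :: addR]⟩
step 6: ⟨T=(λw. w); E=∅; St=[thunk :: mulL(6) :: addR]⟩
step 7: ⟨T=w; E={w↦thunk(-1, ∅)}; St=[mulL(6) :: addR]⟩
step 8: ⟨T=-1; E=∅; St=[mulL(6) :: addR]⟩
step 9: ⟨T=((λq. (0 * q)) (let w = 0 in w)); E=∅; St=[addL(-6)]⟩
step 10: ⟨T=(λq. (0 * q)); E=∅; St=[thunk :: addL(-6)]⟩
step 11: ⟨T=(0 * q); E={q↦thunk((let w = 0 in w), ∅)}; St=[addL(-6)]⟩
step 12: ⟨T=0; E={q↦thunk((let w = 0 in w), ∅)}; St=[mulR :: addL(-6)]⟩
step 13: ⟨T=q; E={q↦thunk((let w = 0 in w), ∅)}; St=[mulL(0) :: addL(-6)]⟩
step 14: ⟨T=(let w = 0 in w); E=∅; St=[mulL(0) :: addL(-6)]⟩
step 15: ⟨T=w; E={w↦thunk(0, ∅)}; St=[mulL(0) :: addL(-6)]⟩
step 16: ⟨T=0; E=∅; St=[mulL(0) :: addL(-6)]⟩
→ final value -6

Answer: -6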